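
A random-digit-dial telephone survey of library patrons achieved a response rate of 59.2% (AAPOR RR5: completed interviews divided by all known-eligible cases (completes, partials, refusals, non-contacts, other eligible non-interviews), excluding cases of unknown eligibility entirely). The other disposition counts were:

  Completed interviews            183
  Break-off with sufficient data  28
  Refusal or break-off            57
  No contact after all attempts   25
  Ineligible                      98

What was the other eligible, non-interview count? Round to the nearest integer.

RR5 = 183 / D = 0.592
D = 183 / 0.592 = 309.1
Other denominator terms total 293
other eligible, non-interview = 309.1 − 293 ≈ 16

16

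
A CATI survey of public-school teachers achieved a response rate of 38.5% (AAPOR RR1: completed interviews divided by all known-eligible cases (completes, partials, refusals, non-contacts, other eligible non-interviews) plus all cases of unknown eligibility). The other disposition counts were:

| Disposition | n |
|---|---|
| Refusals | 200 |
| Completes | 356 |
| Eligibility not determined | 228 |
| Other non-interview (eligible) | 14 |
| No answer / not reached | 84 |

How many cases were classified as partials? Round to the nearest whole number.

RR1 = 356 / D = 0.385
D = 356 / 0.385 = 924.7
Rest of base = 882
partials = 924.7 − 882 ≈ 43

43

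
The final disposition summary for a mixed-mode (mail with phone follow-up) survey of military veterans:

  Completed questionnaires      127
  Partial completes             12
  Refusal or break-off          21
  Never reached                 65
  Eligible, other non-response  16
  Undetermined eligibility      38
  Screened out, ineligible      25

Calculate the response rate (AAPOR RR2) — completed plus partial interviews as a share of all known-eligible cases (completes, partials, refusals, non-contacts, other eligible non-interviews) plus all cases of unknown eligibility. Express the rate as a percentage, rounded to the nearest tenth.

Top = 127 + 12 = 139
Denominator = 127 + 12 + 21 + 65 + 16 + 38 = 279
RR2 = 139 / 279 = 0.4982

49.8%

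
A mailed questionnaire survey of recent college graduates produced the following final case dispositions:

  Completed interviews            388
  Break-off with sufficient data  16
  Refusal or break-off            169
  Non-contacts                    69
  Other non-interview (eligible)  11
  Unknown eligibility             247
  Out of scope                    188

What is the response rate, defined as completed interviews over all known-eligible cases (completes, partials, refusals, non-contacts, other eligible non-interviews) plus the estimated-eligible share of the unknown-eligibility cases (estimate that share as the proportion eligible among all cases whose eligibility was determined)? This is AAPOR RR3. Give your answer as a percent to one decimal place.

45.9%

Numerator: 388
Eligible (known): 388 + 16 + 169 + 69 + 11 = 653
e = 653 / (653 + 188) = 653 / 841 = 0.7765
Eligible share of unknowns: 0.7765 × 247 = 191.80
Denom: 653 + 191.80 = 844.80
RR3 = 388 / 844.80 = 0.4593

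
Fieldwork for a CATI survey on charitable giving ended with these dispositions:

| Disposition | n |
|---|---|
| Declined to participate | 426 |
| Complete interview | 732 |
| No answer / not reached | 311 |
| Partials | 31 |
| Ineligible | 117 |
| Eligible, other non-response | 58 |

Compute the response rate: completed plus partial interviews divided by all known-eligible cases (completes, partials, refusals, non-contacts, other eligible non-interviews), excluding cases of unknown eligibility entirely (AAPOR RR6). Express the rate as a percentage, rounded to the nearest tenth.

49.0%

Num → 732 + 31 = 763
Denom → 732 + 31 + 426 + 311 + 58 = 1558
RR6 = 763 / 1558 = 0.4897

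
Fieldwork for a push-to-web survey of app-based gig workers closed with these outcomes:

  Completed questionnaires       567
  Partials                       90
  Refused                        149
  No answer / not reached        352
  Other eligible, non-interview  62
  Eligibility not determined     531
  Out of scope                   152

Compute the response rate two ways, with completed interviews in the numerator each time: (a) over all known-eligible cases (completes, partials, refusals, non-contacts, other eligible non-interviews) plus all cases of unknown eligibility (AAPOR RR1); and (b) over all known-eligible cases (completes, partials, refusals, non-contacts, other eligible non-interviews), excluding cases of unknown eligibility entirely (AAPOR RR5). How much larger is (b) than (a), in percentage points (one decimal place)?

14.1

Num: 567
Denominator: 567 + 90 + 149 + 352 + 62 + 531 = 1751
RR1 = 567 / 1751 = 0.3238
Denominator: 567 + 90 + 149 + 352 + 62 = 1220
RR5 = 567 / 1220 = 0.4648
Difference = 46.48 − 32.38 = 14.10 percentage points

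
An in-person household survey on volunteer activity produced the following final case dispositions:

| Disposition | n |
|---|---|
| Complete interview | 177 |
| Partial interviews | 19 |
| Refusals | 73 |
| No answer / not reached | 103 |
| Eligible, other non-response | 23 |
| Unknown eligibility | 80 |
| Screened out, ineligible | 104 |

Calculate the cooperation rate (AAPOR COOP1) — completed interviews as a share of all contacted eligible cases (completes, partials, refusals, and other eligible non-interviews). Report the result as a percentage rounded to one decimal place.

Numerator = 177
Base = 177 + 19 + 73 + 23 = 292
COOP1 = 177 / 292 = 0.6062

60.6%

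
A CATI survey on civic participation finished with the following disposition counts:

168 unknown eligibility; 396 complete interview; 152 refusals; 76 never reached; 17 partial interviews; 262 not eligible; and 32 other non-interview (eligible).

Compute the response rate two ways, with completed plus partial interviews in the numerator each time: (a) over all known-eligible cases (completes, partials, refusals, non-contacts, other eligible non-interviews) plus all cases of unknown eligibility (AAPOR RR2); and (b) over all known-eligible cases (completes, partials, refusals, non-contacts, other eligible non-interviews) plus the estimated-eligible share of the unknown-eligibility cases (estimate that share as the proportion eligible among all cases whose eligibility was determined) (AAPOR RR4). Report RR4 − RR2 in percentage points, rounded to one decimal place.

Top → 396 + 17 = 413
Denominator → 396 + 17 + 152 + 76 + 32 + 168 = 841
RR2 = 413 / 841 = 0.4911
Known eligible → 396 + 17 + 152 + 76 + 32 = 673
e = 673 / (673 + 262) = 673 / 935 = 0.7198
Estimated eligible among unknowns → 0.7198 × 168 = 120.93
Denominator → 673 + 120.93 = 793.93
RR4 = 413 / 793.93 = 0.5202
Difference = 52.02 − 49.11 = 2.91 percentage points

2.9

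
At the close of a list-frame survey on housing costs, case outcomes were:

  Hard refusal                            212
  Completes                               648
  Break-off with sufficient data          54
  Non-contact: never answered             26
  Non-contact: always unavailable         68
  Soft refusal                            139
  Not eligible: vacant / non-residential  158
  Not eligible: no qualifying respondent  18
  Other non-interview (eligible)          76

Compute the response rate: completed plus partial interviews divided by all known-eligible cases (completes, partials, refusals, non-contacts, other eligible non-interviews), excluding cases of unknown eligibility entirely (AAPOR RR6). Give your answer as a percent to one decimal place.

Refusal or break-off = 212 + 139 = 351
No answer / not reached = 26 + 68 = 94
Ineligible = 18 + 158 = 176
Top → 648 + 54 = 702
Base → 648 + 54 + 351 + 94 + 76 = 1223
RR6 = 702 / 1223 = 0.5740

57.4%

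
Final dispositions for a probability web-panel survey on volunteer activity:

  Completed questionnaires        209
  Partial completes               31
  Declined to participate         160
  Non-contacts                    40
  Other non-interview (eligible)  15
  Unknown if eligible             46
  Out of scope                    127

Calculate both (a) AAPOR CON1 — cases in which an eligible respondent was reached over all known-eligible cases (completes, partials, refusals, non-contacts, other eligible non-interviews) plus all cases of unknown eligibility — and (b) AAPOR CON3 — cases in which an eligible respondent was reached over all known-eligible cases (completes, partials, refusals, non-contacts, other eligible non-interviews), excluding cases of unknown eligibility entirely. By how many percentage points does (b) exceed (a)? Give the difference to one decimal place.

8.4

Top → 209 + 31 + 160 + 15 = 415
Denominator → 209 + 31 + 160 + 40 + 15 + 46 = 501
CON1 = 415 / 501 = 0.8283
Denominator → 209 + 31 + 160 + 40 + 15 = 455
CON3 = 415 / 455 = 0.9121
Difference = 91.21 − 82.83 = 8.38 percentage points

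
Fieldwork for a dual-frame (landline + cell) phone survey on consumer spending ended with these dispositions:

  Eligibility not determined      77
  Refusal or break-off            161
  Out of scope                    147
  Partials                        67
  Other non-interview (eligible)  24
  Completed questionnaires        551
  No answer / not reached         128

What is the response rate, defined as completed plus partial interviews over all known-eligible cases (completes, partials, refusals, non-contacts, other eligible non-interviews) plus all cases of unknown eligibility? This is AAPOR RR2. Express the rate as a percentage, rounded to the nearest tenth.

Top → 551 + 67 = 618
Denom → 551 + 67 + 161 + 128 + 24 + 77 = 1008
RR2 = 618 / 1008 = 0.6131

61.3%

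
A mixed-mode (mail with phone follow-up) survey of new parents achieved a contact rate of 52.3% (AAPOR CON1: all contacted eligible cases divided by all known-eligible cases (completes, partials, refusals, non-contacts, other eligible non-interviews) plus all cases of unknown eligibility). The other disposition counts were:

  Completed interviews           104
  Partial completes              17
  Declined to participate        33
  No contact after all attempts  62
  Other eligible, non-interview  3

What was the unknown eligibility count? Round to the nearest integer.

81

Num = 104 + 17 + 33 + 3 = 157
CON1 = 157 / D = 0.523
D = 157 / 0.523 = 300.2
Rest of base = 219
unknown eligibility = 300.2 − 219 ≈ 81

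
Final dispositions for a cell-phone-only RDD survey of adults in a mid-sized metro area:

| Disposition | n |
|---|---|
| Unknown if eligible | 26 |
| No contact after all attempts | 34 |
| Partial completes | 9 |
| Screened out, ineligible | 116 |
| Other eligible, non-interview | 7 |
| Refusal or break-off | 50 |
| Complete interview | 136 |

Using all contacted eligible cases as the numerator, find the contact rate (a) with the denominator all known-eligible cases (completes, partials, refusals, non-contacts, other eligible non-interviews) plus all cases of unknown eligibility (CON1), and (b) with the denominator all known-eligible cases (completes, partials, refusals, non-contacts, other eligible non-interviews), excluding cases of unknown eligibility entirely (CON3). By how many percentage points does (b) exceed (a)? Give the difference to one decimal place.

8.5

Num → 136 + 9 + 50 + 7 = 202
Denominator → 136 + 9 + 50 + 34 + 7 + 26 = 262
CON1 = 202 / 262 = 0.7710
Denominator → 136 + 9 + 50 + 34 + 7 = 236
CON3 = 202 / 236 = 0.8559
Difference = 85.59 − 77.10 = 8.49 percentage points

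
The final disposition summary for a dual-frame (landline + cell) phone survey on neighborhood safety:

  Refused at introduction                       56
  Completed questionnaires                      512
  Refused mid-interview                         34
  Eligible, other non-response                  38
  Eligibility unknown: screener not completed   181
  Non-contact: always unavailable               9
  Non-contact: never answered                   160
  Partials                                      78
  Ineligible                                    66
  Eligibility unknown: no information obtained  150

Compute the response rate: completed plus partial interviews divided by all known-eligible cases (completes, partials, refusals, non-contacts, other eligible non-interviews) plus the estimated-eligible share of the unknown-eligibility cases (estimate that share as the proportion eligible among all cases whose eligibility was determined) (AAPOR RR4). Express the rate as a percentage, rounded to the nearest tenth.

49.4%

Refusal or break-off = 56 + 34 = 90
No contact after all attempts = 160 + 9 = 169
Eligibility not determined = 181 + 150 = 331
Numerator → 512 + 78 = 590
Eligible (known) → 512 + 78 + 90 + 169 + 38 = 887
e = 887 / (887 + 66) = 887 / 953 = 0.9307
Estimated eligible among unknowns → 0.9307 × 331 = 308.06
Denominator → 887 + 308.06 = 1195.06
RR4 = 590 / 1195.06 = 0.4937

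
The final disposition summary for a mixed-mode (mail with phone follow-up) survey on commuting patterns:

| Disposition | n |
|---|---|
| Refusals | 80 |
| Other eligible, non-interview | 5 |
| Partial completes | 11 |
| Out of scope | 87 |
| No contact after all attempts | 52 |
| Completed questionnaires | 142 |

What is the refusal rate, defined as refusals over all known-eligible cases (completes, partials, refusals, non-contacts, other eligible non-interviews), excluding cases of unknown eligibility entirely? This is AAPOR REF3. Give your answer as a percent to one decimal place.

27.6%

Num = 80
Denom = 142 + 11 + 80 + 52 + 5 = 290
REF3 = 80 / 290 = 0.2759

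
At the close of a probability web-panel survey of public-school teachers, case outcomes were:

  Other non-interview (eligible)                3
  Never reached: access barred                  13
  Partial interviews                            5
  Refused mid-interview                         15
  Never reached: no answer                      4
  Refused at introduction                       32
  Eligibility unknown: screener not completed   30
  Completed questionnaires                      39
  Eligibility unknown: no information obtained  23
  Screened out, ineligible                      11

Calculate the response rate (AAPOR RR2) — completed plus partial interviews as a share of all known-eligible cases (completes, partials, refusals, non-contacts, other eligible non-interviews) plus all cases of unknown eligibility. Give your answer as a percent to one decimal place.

Refused = 32 + 15 = 47
No answer / not reached = 4 + 13 = 17
Unknown eligibility = 30 + 23 = 53
Top: 39 + 5 = 44
Denominator: 39 + 5 + 47 + 17 + 3 + 53 = 164
RR2 = 44 / 164 = 0.2683

26.8%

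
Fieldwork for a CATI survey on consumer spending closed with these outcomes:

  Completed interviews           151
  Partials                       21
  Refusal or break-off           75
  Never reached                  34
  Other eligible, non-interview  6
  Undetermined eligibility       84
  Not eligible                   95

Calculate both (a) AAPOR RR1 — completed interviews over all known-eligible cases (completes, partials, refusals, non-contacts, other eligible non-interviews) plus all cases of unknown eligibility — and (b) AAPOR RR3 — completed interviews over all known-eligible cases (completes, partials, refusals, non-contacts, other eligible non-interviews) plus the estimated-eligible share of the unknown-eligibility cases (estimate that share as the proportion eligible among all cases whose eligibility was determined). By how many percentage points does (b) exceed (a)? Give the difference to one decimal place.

Numerator → 151
Denominator → 151 + 21 + 75 + 34 + 6 + 84 = 371
RR1 = 151 / 371 = 0.4070
Known eligible → 151 + 21 + 75 + 34 + 6 = 287
e = 287 / (287 + 95) = 287 / 382 = 0.7513
Estimated eligible among unknowns → 0.7513 × 84 = 63.11
Denominator → 287 + 63.11 = 350.11
RR3 = 151 / 350.11 = 0.4313
Difference = 43.13 − 40.70 = 2.43 percentage points

2.4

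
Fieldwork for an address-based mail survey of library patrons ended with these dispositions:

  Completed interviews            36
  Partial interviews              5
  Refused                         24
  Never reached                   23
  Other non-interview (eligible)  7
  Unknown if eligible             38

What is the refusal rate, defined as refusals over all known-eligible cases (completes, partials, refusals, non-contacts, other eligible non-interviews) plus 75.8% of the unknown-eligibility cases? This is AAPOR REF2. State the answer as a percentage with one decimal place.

Numerator: 24
Determined eligible: 36 + 5 + 24 + 23 + 7 = 95
Eligible share of unknowns: 0.7580 × 38 = 28.80
Denominator: 95 + 28.80 = 123.80
REF2 = 24 / 123.80 = 0.1939

19.4%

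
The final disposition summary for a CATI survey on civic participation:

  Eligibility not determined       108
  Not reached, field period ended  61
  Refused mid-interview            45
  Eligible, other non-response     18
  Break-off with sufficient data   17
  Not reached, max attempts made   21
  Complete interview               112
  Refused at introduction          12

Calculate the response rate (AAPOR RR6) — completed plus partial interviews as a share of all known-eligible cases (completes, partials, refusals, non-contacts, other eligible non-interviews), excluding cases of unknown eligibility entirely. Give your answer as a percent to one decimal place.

45.1%

Refusals = 12 + 45 = 57
Non-contacts = 61 + 21 = 82
Numerator → 112 + 17 = 129
Denominator → 112 + 17 + 57 + 82 + 18 = 286
RR6 = 129 / 286 = 0.4510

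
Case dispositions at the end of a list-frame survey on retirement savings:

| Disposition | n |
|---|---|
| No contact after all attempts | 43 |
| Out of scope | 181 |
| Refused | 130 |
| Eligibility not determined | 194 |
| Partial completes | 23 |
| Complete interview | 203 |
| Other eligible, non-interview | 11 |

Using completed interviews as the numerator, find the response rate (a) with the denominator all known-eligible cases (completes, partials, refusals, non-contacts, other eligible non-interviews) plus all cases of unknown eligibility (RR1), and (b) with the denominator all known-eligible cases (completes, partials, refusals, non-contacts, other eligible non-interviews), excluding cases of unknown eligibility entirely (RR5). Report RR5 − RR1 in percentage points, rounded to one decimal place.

15.9

Numerator: 203
Base: 203 + 23 + 130 + 43 + 11 + 194 = 604
RR1 = 203 / 604 = 0.3361
Base: 203 + 23 + 130 + 43 + 11 = 410
RR5 = 203 / 410 = 0.4951
Difference = 49.51 − 33.61 = 15.90 percentage points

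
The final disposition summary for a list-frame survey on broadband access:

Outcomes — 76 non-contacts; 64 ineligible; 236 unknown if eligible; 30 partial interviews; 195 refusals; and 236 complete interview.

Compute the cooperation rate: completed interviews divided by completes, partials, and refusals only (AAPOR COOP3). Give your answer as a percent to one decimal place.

51.2%

Num = 236
Denom = 236 + 30 + 195 = 461
COOP3 = 236 / 461 = 0.5119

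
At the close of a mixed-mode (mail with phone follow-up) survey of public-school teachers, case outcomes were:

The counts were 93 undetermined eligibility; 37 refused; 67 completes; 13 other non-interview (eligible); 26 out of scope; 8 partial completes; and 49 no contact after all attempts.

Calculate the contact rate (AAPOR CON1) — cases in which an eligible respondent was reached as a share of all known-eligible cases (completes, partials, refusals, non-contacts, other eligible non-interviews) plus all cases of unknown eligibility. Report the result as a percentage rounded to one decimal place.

46.8%

Numerator → 67 + 8 + 37 + 13 = 125
Base → 67 + 8 + 37 + 49 + 13 + 93 = 267
CON1 = 125 / 267 = 0.4682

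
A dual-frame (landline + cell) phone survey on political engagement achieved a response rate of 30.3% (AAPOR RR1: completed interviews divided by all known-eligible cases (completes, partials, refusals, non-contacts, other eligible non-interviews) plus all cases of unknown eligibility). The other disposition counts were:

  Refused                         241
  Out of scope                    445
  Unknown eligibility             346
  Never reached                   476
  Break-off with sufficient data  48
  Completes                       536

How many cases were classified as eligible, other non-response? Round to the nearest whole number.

RR1 = 536 / D = 0.303
D = 536 / 0.303 = 1769.0
Other denominator terms total 1647
eligible, other non-response = 1769.0 − 1647 ≈ 122

122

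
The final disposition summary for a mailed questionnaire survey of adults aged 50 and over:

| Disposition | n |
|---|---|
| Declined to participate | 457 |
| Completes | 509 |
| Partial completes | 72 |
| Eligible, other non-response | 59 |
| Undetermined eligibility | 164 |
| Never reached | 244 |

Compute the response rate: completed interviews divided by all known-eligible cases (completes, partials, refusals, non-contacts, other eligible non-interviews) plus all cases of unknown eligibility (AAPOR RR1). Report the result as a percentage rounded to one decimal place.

33.8%

Num = 509
Denominator = 509 + 72 + 457 + 244 + 59 + 164 = 1505
RR1 = 509 / 1505 = 0.3382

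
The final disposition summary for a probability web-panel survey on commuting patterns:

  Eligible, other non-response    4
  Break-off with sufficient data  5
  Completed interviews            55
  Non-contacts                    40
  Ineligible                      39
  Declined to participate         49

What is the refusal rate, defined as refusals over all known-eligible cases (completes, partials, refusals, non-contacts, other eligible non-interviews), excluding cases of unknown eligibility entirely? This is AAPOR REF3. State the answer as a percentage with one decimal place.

Numerator = 49
Base = 55 + 5 + 49 + 40 + 4 = 153
REF3 = 49 / 153 = 0.3203

32.0%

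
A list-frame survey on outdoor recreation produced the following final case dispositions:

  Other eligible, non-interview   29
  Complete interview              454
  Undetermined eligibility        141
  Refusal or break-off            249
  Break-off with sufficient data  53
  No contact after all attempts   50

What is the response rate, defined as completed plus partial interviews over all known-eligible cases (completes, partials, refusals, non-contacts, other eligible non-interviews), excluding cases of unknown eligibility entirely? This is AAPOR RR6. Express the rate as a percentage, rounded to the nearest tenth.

Num: 454 + 53 = 507
Base: 454 + 53 + 249 + 50 + 29 = 835
RR6 = 507 / 835 = 0.6072

60.7%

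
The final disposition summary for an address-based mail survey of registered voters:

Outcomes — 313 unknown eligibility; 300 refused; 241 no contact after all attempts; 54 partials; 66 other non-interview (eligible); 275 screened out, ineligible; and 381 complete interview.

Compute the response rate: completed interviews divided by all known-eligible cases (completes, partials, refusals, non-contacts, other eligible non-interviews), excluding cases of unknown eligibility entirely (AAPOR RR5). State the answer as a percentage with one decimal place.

36.6%

Numerator = 381
Denominator = 381 + 54 + 300 + 241 + 66 = 1042
RR5 = 381 / 1042 = 0.3656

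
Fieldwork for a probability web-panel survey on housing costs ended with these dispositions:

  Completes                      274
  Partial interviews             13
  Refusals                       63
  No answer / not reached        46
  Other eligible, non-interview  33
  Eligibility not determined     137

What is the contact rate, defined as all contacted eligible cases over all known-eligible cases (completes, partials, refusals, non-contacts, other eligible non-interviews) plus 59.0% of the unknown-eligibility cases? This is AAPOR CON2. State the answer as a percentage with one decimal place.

75.1%

Numerator → 274 + 13 + 63 + 33 = 383
Known eligible → 274 + 13 + 63 + 46 + 33 = 429
Estimated eligible among unknowns → 0.5900 × 137 = 80.83
Base → 429 + 80.83 = 509.83
CON2 = 383 / 509.83 = 0.7512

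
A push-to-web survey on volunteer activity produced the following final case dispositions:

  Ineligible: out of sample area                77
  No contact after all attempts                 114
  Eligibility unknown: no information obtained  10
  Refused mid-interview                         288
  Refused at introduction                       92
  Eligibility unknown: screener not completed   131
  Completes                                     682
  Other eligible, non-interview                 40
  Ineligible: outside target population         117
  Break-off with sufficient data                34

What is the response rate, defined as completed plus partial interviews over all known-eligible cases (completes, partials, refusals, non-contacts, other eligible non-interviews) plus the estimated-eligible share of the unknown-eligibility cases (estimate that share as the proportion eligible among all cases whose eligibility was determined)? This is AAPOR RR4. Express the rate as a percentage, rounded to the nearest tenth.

52.2%

Refusal or break-off = 92 + 288 = 380
Undetermined eligibility = 131 + 10 = 141
Not eligible = 117 + 77 = 194
Numerator = 682 + 34 = 716
Eligible (known) = 682 + 34 + 380 + 114 + 40 = 1250
e = 1250 / (1250 + 194) = 1250 / 1444 = 0.8657
Eligible share of unknowns = 0.8657 × 141 = 122.06
Denom = 1250 + 122.06 = 1372.06
RR4 = 716 / 1372.06 = 0.5218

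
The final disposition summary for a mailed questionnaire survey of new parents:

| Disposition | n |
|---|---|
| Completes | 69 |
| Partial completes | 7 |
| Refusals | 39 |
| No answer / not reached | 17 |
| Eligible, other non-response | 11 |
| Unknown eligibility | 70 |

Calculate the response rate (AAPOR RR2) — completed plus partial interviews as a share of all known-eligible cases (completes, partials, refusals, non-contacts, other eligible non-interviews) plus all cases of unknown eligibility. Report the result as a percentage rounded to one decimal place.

35.7%

Top: 69 + 7 = 76
Base: 69 + 7 + 39 + 17 + 11 + 70 = 213
RR2 = 76 / 213 = 0.3568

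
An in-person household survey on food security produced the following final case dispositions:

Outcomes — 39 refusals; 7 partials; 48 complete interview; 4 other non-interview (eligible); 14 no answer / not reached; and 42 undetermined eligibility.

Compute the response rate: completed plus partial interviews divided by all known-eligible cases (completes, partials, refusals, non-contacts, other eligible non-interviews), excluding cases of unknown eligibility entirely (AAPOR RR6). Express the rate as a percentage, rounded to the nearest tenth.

49.1%

Top → 48 + 7 = 55
Denom → 48 + 7 + 39 + 14 + 4 = 112
RR6 = 55 / 112 = 0.4911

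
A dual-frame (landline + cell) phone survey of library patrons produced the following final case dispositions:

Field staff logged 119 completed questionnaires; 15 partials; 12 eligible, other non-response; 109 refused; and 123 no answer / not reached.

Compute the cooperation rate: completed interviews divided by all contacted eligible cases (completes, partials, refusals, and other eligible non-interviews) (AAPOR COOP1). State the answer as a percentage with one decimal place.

Numerator: 119
Base: 119 + 15 + 109 + 12 = 255
COOP1 = 119 / 255 = 0.4667

46.7%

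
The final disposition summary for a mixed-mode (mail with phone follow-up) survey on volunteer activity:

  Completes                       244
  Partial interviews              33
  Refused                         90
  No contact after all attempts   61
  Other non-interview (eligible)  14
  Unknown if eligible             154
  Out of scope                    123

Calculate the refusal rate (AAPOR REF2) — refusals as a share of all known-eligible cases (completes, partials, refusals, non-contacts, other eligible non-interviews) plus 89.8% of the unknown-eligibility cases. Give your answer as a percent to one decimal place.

Numerator = 90
Eligible (known) = 244 + 33 + 90 + 61 + 14 = 442
e × U = 0.8980 × 154 = 138.29
Denom = 442 + 138.29 = 580.29
REF2 = 90 / 580.29 = 0.1551

15.5%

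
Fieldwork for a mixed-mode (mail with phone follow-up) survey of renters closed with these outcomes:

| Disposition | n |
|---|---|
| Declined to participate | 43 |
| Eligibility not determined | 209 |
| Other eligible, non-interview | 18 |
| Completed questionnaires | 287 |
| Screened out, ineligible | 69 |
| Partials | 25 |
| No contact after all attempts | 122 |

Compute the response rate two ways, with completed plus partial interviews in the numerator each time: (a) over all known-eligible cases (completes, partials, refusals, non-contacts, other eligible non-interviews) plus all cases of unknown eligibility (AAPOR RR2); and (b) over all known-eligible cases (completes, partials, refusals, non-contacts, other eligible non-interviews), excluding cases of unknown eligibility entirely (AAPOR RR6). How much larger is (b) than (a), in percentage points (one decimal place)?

Top = 287 + 25 = 312
Denom = 287 + 25 + 43 + 122 + 18 + 209 = 704
RR2 = 312 / 704 = 0.4432
Denom = 287 + 25 + 43 + 122 + 18 = 495
RR6 = 312 / 495 = 0.6303
Difference = 63.03 − 44.32 = 18.71 percentage points

18.7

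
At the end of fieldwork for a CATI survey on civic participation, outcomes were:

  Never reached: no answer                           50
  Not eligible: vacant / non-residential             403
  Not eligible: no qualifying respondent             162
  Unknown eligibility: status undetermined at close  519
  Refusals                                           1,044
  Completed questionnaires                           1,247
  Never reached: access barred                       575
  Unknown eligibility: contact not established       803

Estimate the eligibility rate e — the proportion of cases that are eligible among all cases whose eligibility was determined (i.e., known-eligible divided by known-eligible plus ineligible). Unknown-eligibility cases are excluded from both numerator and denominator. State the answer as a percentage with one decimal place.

83.8%

Non-contacts = 50 + 575 = 625
Unknown eligibility = 803 + 519 = 1322
Ineligible = 162 + 403 = 565
Known eligible = 1247 + 1044 + 625 = 2916
e = 2916 / (2916 + 565) = 2916 / 3481 = 0.8377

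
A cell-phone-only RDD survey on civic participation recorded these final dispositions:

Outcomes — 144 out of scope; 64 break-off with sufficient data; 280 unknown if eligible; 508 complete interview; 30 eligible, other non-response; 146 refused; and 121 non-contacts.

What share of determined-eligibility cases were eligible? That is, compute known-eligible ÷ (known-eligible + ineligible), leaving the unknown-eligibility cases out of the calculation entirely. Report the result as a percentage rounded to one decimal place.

85.8%

Known eligible: 508 + 64 + 146 + 121 + 30 = 869
e = 869 / (869 + 144) = 869 / 1013 = 0.8578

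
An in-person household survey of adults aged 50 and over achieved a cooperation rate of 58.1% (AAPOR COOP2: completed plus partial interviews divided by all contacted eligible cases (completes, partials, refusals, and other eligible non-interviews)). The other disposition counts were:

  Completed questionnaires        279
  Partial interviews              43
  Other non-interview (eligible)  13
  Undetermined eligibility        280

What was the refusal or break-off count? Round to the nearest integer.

219

Top → 279 + 43 = 322
COOP2 = 322 / D = 0.581
D = 322 / 0.581 = 554.2
Other denominator terms total 335
refusal or break-off = 554.2 − 335 ≈ 219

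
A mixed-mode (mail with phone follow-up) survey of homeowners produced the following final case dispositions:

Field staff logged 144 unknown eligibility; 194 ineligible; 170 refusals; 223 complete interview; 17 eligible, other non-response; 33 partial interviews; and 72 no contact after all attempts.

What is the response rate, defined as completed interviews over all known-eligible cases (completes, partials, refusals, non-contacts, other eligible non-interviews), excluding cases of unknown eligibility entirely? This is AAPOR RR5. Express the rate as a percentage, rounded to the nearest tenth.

Numerator → 223
Base → 223 + 33 + 170 + 72 + 17 = 515
RR5 = 223 / 515 = 0.4330

43.3%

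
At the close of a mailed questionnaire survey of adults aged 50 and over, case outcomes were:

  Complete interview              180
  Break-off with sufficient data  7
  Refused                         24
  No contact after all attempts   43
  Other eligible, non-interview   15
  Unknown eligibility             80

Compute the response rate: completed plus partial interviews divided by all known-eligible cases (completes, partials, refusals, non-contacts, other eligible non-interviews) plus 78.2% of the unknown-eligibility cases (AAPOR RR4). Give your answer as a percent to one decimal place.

56.4%

Top = 180 + 7 = 187
Known eligible = 180 + 7 + 24 + 43 + 15 = 269
e × U = 0.7820 × 80 = 62.56
Denom = 269 + 62.56 = 331.56
RR4 = 187 / 331.56 = 0.5640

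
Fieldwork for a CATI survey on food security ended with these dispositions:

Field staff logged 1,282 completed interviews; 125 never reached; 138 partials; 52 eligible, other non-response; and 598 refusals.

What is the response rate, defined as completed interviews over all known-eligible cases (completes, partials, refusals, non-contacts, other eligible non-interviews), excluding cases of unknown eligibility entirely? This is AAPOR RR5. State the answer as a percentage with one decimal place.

Top = 1282
Denom = 1282 + 138 + 598 + 125 + 52 = 2195
RR5 = 1282 / 2195 = 0.5841

58.4%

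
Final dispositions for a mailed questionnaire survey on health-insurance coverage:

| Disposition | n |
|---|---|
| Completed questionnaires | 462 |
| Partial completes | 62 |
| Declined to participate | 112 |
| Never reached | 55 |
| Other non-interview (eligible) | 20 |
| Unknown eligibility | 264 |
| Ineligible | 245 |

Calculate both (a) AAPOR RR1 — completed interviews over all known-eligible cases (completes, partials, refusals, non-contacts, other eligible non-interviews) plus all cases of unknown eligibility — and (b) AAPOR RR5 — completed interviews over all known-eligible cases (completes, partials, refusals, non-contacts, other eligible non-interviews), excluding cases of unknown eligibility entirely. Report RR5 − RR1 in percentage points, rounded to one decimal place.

17.6

Top: 462
Denominator: 462 + 62 + 112 + 55 + 20 + 264 = 975
RR1 = 462 / 975 = 0.4738
Denominator: 462 + 62 + 112 + 55 + 20 = 711
RR5 = 462 / 711 = 0.6498
Difference = 64.98 − 47.38 = 17.60 percentage points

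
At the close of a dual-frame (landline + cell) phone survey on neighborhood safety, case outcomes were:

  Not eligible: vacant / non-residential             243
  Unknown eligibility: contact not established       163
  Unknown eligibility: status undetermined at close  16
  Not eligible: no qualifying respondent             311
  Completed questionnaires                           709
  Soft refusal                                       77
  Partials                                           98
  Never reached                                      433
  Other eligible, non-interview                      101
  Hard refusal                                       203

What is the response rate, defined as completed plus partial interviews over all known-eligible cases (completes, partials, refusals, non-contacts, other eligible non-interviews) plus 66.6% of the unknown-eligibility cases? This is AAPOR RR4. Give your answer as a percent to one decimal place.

46.4%

Refusal or break-off = 203 + 77 = 280
Unknown eligibility = 163 + 16 = 179
Screened out, ineligible = 311 + 243 = 554
Numerator: 709 + 98 = 807
Determined eligible: 709 + 98 + 280 + 433 + 101 = 1621
Eligible share of unknowns: 0.6660 × 179 = 119.21
Denom: 1621 + 119.21 = 1740.21
RR4 = 807 / 1740.21 = 0.4637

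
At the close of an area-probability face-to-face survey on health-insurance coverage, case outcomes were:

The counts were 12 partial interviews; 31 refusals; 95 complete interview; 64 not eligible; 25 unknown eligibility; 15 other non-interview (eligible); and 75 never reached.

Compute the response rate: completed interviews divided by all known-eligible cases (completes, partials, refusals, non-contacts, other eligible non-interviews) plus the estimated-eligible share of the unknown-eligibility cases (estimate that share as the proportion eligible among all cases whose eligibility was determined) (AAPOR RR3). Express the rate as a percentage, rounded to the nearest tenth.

38.4%

Numerator → 95
Determined eligible → 95 + 12 + 31 + 75 + 15 = 228
e = 228 / (228 + 64) = 228 / 292 = 0.7808
Estimated eligible among unknowns → 0.7808 × 25 = 19.52
Denominator → 228 + 19.52 = 247.52
RR3 = 95 / 247.52 = 0.3838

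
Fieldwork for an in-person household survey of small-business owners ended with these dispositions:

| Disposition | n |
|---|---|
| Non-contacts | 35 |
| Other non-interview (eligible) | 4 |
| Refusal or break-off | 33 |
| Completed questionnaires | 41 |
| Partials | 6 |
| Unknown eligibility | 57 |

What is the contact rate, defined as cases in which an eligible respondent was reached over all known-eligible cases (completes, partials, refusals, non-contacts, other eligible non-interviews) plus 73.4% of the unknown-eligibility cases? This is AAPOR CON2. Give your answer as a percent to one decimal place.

Top: 41 + 6 + 33 + 4 = 84
Eligible (known): 41 + 6 + 33 + 35 + 4 = 119
Estimated eligible among unknowns: 0.7340 × 57 = 41.84
Base: 119 + 41.84 = 160.84
CON2 = 84 / 160.84 = 0.5223

52.2%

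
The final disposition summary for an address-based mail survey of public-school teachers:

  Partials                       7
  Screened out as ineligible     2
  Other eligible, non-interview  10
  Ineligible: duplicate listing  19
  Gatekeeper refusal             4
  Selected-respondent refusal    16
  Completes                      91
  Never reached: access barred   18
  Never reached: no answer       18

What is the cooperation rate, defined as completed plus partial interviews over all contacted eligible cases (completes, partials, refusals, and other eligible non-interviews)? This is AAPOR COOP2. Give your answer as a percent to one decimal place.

Refused = 4 + 16 = 20
No answer / not reached = 18 + 18 = 36
Not eligible = 2 + 19 = 21
Numerator: 91 + 7 = 98
Base: 91 + 7 + 20 + 10 = 128
COOP2 = 98 / 128 = 0.7656

76.6%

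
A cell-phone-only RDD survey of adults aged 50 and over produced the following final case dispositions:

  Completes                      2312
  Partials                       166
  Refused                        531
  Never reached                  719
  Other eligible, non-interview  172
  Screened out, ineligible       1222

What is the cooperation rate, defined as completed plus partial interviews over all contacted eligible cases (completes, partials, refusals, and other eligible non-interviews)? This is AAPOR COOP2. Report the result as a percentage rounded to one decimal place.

Num → 2312 + 166 = 2478
Base → 2312 + 166 + 531 + 172 = 3181
COOP2 = 2478 / 3181 = 0.7790

77.9%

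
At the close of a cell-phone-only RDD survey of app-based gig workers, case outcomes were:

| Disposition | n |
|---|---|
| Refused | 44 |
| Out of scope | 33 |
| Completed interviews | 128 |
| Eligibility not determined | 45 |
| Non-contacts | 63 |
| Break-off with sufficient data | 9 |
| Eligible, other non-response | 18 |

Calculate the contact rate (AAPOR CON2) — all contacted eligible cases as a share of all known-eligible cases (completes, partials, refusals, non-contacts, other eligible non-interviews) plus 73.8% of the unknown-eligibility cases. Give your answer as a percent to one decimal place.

Top = 128 + 9 + 44 + 18 = 199
Determined eligible = 128 + 9 + 44 + 63 + 18 = 262
e × U = 0.7380 × 45 = 33.21
Denom = 262 + 33.21 = 295.21
CON2 = 199 / 295.21 = 0.6741

67.4%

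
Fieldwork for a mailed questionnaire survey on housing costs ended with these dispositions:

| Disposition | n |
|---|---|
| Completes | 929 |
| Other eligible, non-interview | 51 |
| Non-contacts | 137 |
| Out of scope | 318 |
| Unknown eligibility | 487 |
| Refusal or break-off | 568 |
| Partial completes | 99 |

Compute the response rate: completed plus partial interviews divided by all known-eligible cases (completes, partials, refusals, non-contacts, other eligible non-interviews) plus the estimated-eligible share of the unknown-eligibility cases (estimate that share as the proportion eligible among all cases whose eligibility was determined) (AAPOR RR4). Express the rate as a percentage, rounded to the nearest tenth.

46.8%

Num → 929 + 99 = 1028
Determined eligible → 929 + 99 + 568 + 137 + 51 = 1784
e = 1784 / (1784 + 318) = 1784 / 2102 = 0.8487
Estimated eligible among unknowns → 0.8487 × 487 = 413.32
Denominator → 1784 + 413.32 = 2197.32
RR4 = 1028 / 2197.32 = 0.4678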